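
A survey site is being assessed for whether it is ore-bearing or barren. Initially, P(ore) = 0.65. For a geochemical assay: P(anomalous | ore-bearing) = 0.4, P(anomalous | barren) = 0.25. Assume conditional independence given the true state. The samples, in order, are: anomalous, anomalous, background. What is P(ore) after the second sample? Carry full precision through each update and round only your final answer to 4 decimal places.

0.8262

After 'anomalous': P(ore) = 0.4·0.6500 / (0.4·0.6500 + 0.25·0.3500) ≈ 0.7482
After 'anomalous': P(ore) = 0.4·0.7482 / (0.4·0.7482 + 0.25·0.2518) ≈ 0.8262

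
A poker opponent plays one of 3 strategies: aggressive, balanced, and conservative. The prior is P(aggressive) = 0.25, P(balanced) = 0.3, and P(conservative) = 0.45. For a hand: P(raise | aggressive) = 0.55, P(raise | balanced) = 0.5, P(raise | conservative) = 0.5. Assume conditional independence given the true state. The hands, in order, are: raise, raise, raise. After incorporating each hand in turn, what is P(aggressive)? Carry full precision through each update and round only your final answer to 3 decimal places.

0.307

After 'raise': normaliser = 0.55·0.2500 + 0.5·0.3000 + 0.5·0.4500; P(aggressive) ≈ 0.2683, P(balanced) ≈ 0.2927, P(conservative) ≈ 0.4390
After 'raise': normaliser = 0.55·0.2683 + 0.5·0.2927 + 0.5·0.4390; P(aggressive) ≈ 0.2874, P(balanced) ≈ 0.2850, P(conservative) ≈ 0.4276
After 'raise': normaliser = 0.55·0.2874 + 0.5·0.2850 + 0.5·0.4276; P(aggressive) ≈ 0.3073, P(balanced) ≈ 0.2771, P(conservative) ≈ 0.4156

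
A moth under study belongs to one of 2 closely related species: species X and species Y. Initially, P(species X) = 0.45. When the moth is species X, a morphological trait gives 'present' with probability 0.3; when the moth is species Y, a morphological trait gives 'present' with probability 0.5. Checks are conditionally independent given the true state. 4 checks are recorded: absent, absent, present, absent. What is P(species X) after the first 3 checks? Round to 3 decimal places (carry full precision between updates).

0.490

After 'absent': P(species X) = 0.7·0.4500 / (0.7·0.4500 + 0.5·0.5500) ≈ 0.5339
After 'absent': P(species X) = 0.7·0.5339 / (0.7·0.5339 + 0.5·0.4661) ≈ 0.6159
After 'present': P(species X) = 0.3·0.6159 / (0.3·0.6159 + 0.5·0.3841) ≈ 0.4904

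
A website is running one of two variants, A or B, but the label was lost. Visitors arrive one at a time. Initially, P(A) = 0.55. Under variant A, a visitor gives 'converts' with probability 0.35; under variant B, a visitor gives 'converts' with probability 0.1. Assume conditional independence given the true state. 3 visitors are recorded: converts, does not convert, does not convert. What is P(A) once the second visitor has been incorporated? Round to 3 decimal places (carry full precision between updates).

After 'converts': P(A) = 0.35·0.5500 / (0.35·0.5500 + 0.1·0.4500) ≈ 0.8105
After 'does not convert': P(A) = 0.65·0.8105 / (0.65·0.8105 + 0.9·0.1895) ≈ 0.7555

0.755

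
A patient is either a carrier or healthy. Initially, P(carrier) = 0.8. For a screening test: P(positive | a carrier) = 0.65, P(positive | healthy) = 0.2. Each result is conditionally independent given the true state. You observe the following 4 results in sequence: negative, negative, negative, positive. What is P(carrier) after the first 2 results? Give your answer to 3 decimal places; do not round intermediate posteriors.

0.434

Each posterior becomes the prior for the next update.
After 'negative': P(carrier) = 0.35·0.8000 / (0.35·0.8000 + 0.8·0.2000) ≈ 0.6364
After 'negative': P(carrier) = 0.35·0.6364 / (0.35·0.6364 + 0.8·0.3636) ≈ 0.4336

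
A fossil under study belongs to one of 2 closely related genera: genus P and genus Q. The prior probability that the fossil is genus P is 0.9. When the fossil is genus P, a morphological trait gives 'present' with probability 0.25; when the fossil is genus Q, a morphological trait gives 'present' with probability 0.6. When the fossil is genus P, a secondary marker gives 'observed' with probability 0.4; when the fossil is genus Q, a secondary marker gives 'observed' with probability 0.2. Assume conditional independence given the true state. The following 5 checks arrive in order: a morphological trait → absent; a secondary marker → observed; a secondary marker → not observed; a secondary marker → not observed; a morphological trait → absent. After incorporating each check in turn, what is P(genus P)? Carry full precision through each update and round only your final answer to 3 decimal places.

Each posterior becomes the prior for the next update.
After a morphological trait='absent': P(genus P) = 0.75·0.9000 / (0.75·0.9000 + 0.4·0.1000) ≈ 0.9441
After a secondary marker='observed': P(genus P) = 0.4·0.9441 / (0.4·0.9441 + 0.2·0.0559) ≈ 0.9712
After a secondary marker='not observed': P(genus P) = 0.6·0.9712 / (0.6·0.9712 + 0.8·0.0288) ≈ 0.9620
After a secondary marker='not observed': P(genus P) = 0.6·0.9620 / (0.6·0.9620 + 0.8·0.0380) ≈ 0.9500
After a morphological trait='absent': P(genus P) = 0.75·0.9500 / (0.75·0.9500 + 0.4·0.0500) ≈ 0.9727

0.973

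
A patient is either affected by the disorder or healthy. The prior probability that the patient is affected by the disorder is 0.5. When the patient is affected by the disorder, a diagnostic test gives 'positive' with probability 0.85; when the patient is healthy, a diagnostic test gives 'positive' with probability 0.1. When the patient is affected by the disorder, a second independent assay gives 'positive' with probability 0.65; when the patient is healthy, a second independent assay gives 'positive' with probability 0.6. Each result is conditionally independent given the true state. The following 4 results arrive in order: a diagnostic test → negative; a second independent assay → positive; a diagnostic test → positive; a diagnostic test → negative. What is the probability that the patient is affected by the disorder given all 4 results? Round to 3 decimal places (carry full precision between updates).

After a diagnostic test='negative': P(affected) = 0.15·0.5000 / (0.15·0.5000 + 0.9·0.5000) ≈ 0.1429
After a second independent assay='positive': P(affected) = 0.65·0.1429 / (0.65·0.1429 + 0.6·0.8571) ≈ 0.1529
After a diagnostic test='positive': P(affected) = 0.85·0.1529 / (0.85·0.1529 + 0.1·0.8471) ≈ 0.6055
After a diagnostic test='negative': P(affected) = 0.15·0.6055 / (0.15·0.6055 + 0.9·0.3945) ≈ 0.2037

0.204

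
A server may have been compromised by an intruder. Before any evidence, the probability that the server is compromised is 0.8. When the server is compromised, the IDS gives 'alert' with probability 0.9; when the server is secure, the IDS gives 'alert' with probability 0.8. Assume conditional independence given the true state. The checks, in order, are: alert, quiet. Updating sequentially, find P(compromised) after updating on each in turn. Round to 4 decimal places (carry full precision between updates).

0.6923

After 'alert': P(compromised) = 0.9·0.8000 / (0.9·0.8000 + 0.8·0.2000) ≈ 0.8182
After 'quiet': P(compromised) = 0.1·0.8182 / (0.1·0.8182 + 0.2·0.1818) ≈ 0.6923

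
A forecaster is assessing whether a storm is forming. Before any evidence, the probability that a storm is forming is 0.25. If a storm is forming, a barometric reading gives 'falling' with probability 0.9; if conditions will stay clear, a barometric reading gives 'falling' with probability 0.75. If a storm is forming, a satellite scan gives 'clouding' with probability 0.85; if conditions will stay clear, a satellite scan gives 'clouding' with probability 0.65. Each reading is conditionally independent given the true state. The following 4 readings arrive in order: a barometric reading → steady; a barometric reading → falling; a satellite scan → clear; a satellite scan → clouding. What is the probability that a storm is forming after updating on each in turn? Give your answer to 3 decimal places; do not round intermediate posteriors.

After a barometric reading='steady': P(storm) = 0.1·0.2500 / (0.1·0.2500 + 0.25·0.7500) ≈ 0.1176
After a barometric reading='falling': P(storm) = 0.9·0.1176 / (0.9·0.1176 + 0.75·0.8824) ≈ 0.1379
After a satellite scan='clear': P(storm) = 0.15·0.1379 / (0.15·0.1379 + 0.35·0.8621) ≈ 0.0642
After a satellite scan='clouding': P(storm) = 0.85·0.0642 / (0.85·0.0642 + 0.65·0.9358) ≈ 0.0823

0.082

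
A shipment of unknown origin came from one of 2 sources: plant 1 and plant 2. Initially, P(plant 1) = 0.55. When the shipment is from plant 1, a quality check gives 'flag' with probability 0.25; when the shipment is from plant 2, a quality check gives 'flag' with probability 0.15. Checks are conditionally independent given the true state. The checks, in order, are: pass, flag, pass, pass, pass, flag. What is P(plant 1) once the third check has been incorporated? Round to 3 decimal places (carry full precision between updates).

Apply Bayes' rule sequentially, carrying P(plant 1) forward.
After 'pass': P(plant 1) = 0.75·0.5500 / (0.75·0.5500 + 0.85·0.4500) ≈ 0.5189
After 'flag': P(plant 1) = 0.25·0.5189 / (0.25·0.5189 + 0.15·0.4811) ≈ 0.6425
After 'pass': P(plant 1) = 0.75·0.6425 / (0.75·0.6425 + 0.85·0.3575) ≈ 0.6133

0.613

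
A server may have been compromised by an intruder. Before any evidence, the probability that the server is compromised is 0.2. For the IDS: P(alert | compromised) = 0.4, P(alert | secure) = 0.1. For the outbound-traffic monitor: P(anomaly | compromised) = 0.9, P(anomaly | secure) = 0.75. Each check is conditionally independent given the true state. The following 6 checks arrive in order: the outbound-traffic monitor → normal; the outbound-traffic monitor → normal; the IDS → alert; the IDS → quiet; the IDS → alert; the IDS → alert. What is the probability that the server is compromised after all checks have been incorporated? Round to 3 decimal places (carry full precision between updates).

After the outbound-traffic monitor='normal': P(compromised) = 0.1·0.2000 / (0.1·0.2000 + 0.25·0.8000) ≈ 0.0909
After the outbound-traffic monitor='normal': P(compromised) = 0.1·0.0909 / (0.1·0.0909 + 0.25·0.9091) ≈ 0.0385
After the IDS='alert': P(compromised) = 0.4·0.0385 / (0.4·0.0385 + 0.1·0.9615) ≈ 0.1379
After the IDS='quiet': P(compromised) = 0.6·0.1379 / (0.6·0.1379 + 0.9·0.8621) ≈ 0.0964
After the IDS='alert': P(compromised) = 0.4·0.0964 / (0.4·0.0964 + 0.1·0.9036) ≈ 0.2991
After the IDS='alert': P(compromised) = 0.4·0.2991 / (0.4·0.2991 + 0.1·0.7009) ≈ 0.6305

0.631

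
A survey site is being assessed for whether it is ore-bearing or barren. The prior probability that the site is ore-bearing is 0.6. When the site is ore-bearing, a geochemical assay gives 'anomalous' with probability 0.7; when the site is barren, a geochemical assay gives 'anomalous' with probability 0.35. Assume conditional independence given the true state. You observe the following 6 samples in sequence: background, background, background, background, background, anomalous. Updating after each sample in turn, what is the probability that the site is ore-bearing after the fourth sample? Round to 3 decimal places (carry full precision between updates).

0.064

After 'background': P(ore) = 0.3·0.6000 / (0.3·0.6000 + 0.65·0.4000) ≈ 0.4091
After 'background': P(ore) = 0.3·0.4091 / (0.3·0.4091 + 0.65·0.5909) ≈ 0.2422
After 'background': P(ore) = 0.3·0.2422 / (0.3·0.2422 + 0.65·0.7578) ≈ 0.1285
After 'background': P(ore) = 0.3·0.1285 / (0.3·0.1285 + 0.65·0.8715) ≈ 0.0637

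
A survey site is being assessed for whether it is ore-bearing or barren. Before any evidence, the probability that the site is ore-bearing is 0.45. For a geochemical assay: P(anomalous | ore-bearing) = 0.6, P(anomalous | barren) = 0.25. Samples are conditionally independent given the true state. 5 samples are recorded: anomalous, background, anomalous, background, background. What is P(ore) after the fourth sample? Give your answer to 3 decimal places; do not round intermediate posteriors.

Each posterior becomes the prior for the next update.
After 'anomalous': P(ore) = 0.6·0.4500 / (0.6·0.4500 + 0.25·0.5500) ≈ 0.6626
After 'background': P(ore) = 0.4·0.6626 / (0.4·0.6626 + 0.75·0.3374) ≈ 0.5115
After 'anomalous': P(ore) = 0.6·0.5115 / (0.6·0.5115 + 0.25·0.4885) ≈ 0.7154
After 'background': P(ore) = 0.4·0.7154 / (0.4·0.7154 + 0.75·0.2846) ≈ 0.5727

0.573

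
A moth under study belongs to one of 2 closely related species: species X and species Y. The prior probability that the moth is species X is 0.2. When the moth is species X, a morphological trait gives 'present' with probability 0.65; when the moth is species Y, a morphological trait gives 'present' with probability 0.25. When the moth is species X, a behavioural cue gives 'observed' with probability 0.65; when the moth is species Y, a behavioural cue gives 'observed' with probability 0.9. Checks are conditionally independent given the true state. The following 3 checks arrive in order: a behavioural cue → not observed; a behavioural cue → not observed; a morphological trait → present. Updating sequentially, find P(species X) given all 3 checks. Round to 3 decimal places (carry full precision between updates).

Each posterior becomes the prior for the next update.
After a behavioural cue='not observed': P(species X) = 0.35·0.2000 / (0.35·0.2000 + 0.1·0.8000) ≈ 0.4667
After a behavioural cue='not observed': P(species X) = 0.35·0.4667 / (0.35·0.4667 + 0.1·0.5333) ≈ 0.7538
After a morphological trait='present': P(species X) = 0.65·0.7538 / (0.65·0.7538 + 0.25·0.2462) ≈ 0.8884

0.888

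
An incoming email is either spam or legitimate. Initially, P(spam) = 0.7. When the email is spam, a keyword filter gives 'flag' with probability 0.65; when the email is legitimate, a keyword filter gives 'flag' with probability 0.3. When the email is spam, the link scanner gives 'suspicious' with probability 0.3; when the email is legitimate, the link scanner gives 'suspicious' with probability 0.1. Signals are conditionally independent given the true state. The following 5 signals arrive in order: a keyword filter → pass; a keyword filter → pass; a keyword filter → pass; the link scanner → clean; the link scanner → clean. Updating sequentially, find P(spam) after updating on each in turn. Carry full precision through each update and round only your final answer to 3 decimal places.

Apply Bayes' rule sequentially, carrying P(spam) forward.
After a keyword filter='pass': P(spam) = 0.35·0.7000 / (0.35·0.7000 + 0.7·0.3000) ≈ 0.5385
After a keyword filter='pass': P(spam) = 0.35·0.5385 / (0.35·0.5385 + 0.7·0.4615) ≈ 0.3684
After a keyword filter='pass': P(spam) = 0.35·0.3684 / (0.35·0.3684 + 0.7·0.6316) ≈ 0.2258
After the link scanner='clean': P(spam) = 0.7·0.2258 / (0.7·0.2258 + 0.9·0.7742) ≈ 0.1849
After the link scanner='clean': P(spam) = 0.7·0.1849 / (0.7·0.1849 + 0.9·0.8151) ≈ 0.1500

0.150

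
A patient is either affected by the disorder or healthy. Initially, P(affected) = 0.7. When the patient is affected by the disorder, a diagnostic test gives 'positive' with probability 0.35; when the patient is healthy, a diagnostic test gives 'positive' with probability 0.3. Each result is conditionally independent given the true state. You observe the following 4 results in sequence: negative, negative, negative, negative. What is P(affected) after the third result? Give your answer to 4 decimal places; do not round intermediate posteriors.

0.6513

After 'negative': P(affected) = 0.65·0.7000 / (0.65·0.7000 + 0.7·0.3000) ≈ 0.6842
After 'negative': P(affected) = 0.65·0.6842 / (0.65·0.6842 + 0.7·0.3158) ≈ 0.6680
After 'negative': P(affected) = 0.65·0.6680 / (0.65·0.6680 + 0.7·0.3320) ≈ 0.6513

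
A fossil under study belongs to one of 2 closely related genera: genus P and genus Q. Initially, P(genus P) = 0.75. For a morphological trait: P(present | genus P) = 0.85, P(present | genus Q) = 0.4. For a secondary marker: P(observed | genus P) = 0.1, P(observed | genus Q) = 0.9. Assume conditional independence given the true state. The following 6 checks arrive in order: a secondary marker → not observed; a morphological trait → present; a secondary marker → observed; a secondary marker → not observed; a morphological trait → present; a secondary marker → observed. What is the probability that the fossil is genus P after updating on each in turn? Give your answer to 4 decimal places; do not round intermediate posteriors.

0.9313

After a secondary marker='not observed': P(genus P) = 0.9·0.7500 / (0.9·0.7500 + 0.1·0.2500) ≈ 0.9643
After a morphological trait='present': P(genus P) = 0.85·0.9643 / (0.85·0.9643 + 0.4·0.0357) ≈ 0.9829
After a secondary marker='observed': P(genus P) = 0.1·0.9829 / (0.1·0.9829 + 0.9·0.0171) ≈ 0.8644
After a secondary marker='not observed': P(genus P) = 0.9·0.8644 / (0.9·0.8644 + 0.1·0.1356) ≈ 0.9829
After a morphological trait='present': P(genus P) = 0.85·0.9829 / (0.85·0.9829 + 0.4·0.0171) ≈ 0.9919
After a secondary marker='observed': P(genus P) = 0.1·0.9919 / (0.1·0.9919 + 0.9·0.0081) ≈ 0.9313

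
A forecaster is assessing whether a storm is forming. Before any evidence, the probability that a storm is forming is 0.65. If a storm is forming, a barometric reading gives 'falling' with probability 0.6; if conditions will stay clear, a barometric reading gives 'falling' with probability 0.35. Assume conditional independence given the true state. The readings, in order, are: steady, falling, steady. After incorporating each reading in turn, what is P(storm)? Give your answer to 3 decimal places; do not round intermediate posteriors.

After 'steady': P(storm) = 0.4·0.6500 / (0.4·0.6500 + 0.65·0.3500) ≈ 0.5333
After 'falling': P(storm) = 0.6·0.5333 / (0.6·0.5333 + 0.35·0.4667) ≈ 0.6621
After 'steady': P(storm) = 0.4·0.6621 / (0.4·0.6621 + 0.65·0.3379) ≈ 0.5466

0.547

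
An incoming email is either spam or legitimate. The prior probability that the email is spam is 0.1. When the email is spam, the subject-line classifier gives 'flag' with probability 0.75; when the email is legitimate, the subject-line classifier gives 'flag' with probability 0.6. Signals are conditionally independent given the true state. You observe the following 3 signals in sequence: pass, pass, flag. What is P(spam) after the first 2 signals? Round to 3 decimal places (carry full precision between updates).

Apply Bayes' rule sequentially, carrying P(spam) forward.
After 'pass': P(spam) = 0.25·0.1000 / (0.25·0.1000 + 0.4·0.9000) ≈ 0.0649
After 'pass': P(spam) = 0.25·0.0649 / (0.25·0.0649 + 0.4·0.9351) ≈ 0.0416

0.042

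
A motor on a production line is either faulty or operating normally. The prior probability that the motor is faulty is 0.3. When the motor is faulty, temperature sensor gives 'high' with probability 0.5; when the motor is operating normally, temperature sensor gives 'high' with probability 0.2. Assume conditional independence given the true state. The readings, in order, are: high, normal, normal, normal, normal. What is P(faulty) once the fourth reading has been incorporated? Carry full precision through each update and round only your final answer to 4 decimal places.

0.2073

Apply Bayes' rule sequentially, carrying P(faulty) forward.
After 'high': P(faulty) = 0.5·0.3000 / (0.5·0.3000 + 0.2·0.7000) ≈ 0.5172
After 'normal': P(faulty) = 0.5·0.5172 / (0.5·0.5172 + 0.8·0.4828) ≈ 0.4011
After 'normal': P(faulty) = 0.5·0.4011 / (0.5·0.4011 + 0.8·0.5989) ≈ 0.2950
After 'normal': P(faulty) = 0.5·0.2950 / (0.5·0.2950 + 0.8·0.7050) ≈ 0.2073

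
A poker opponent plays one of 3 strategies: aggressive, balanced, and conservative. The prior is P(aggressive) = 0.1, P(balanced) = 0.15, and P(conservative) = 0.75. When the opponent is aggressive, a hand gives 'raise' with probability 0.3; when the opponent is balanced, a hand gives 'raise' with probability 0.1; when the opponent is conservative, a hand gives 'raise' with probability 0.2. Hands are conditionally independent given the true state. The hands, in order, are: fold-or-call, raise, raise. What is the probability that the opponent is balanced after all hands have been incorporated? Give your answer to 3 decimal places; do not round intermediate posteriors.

After 'fold-or-call': normaliser = 0.7·0.1000 + 0.9·0.1500 + 0.8·0.7500; P(aggressive) ≈ 0.0870, P(balanced) ≈ 0.1677, P(conservative) ≈ 0.7453
After 'raise': normaliser = 0.3·0.0870 + 0.1·0.1677 + 0.2·0.7453; P(aggressive) ≈ 0.1359, P(balanced) ≈ 0.0874, P(conservative) ≈ 0.7767
After 'raise': normaliser = 0.3·0.1359 + 0.1·0.0874 + 0.2·0.7767; P(aggressive) ≈ 0.1991, P(balanced) ≈ 0.0427, P(conservative) ≈ 0.7583

0.043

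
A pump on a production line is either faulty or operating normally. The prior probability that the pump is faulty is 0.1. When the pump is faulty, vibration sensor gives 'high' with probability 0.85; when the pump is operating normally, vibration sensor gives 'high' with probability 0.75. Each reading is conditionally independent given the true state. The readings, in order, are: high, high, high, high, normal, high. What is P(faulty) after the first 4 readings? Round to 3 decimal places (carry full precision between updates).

0.155

After 'high': P(faulty) = 0.85·0.1000 / (0.85·0.1000 + 0.75·0.9000) ≈ 0.1118
After 'high': P(faulty) = 0.85·0.1118 / (0.85·0.1118 + 0.75·0.8882) ≈ 0.1249
After 'high': P(faulty) = 0.85·0.1249 / (0.85·0.1249 + 0.75·0.8751) ≈ 0.1392
After 'high': P(faulty) = 0.85·0.1392 / (0.85·0.1392 + 0.75·0.8608) ≈ 0.1549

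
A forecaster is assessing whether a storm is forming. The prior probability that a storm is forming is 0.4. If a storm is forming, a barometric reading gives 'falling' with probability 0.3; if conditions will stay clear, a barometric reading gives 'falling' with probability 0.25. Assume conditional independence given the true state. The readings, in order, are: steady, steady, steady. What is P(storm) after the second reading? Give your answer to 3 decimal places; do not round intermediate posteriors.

0.367

After 'steady': P(storm) = 0.7·0.4000 / (0.7·0.4000 + 0.75·0.6000) ≈ 0.3836
After 'steady': P(storm) = 0.7·0.3836 / (0.7·0.3836 + 0.75·0.6164) ≈ 0.3674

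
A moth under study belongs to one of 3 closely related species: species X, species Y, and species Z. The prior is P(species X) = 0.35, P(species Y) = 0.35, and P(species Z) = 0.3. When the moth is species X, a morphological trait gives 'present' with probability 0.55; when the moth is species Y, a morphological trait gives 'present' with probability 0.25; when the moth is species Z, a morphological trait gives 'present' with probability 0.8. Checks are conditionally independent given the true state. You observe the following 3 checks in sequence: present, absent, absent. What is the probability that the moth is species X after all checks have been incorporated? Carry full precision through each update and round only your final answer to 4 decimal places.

After 'present': normaliser = 0.55·0.3500 + 0.25·0.3500 + 0.8·0.3000; P(species X) ≈ 0.3702, P(species Y) ≈ 0.1683, P(species Z) ≈ 0.4615
After 'absent': normaliser = 0.45·0.3702 + 0.75·0.1683 + 0.2·0.4615; P(species X) ≈ 0.4326, P(species Y) ≈ 0.3277, P(species Z) ≈ 0.2397
After 'absent': normaliser = 0.45·0.4326 + 0.75·0.3277 + 0.2·0.2397; P(species X) ≈ 0.3986, P(species Y) ≈ 0.5033, P(species Z) ≈ 0.0982

0.3986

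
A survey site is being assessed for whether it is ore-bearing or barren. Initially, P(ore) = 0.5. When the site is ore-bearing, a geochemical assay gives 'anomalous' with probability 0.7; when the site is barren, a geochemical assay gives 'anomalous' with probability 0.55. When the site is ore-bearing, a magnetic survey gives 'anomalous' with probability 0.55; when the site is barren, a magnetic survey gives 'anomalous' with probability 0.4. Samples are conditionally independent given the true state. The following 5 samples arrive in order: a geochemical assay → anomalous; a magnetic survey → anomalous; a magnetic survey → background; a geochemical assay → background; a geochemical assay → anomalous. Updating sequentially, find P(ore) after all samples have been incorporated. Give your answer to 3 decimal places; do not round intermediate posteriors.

0.527

After a geochemical assay='anomalous': P(ore) = 0.7·0.5000 / (0.7·0.5000 + 0.55·0.5000) ≈ 0.5600
After a magnetic survey='anomalous': P(ore) = 0.55·0.5600 / (0.55·0.5600 + 0.4·0.4400) ≈ 0.6364
After a magnetic survey='background': P(ore) = 0.45·0.6364 / (0.45·0.6364 + 0.6·0.3636) ≈ 0.5676
After a geochemical assay='background': P(ore) = 0.3·0.5676 / (0.3·0.5676 + 0.45·0.4324) ≈ 0.4667
After a geochemical assay='anomalous': P(ore) = 0.7·0.4667 / (0.7·0.4667 + 0.55·0.5333) ≈ 0.5269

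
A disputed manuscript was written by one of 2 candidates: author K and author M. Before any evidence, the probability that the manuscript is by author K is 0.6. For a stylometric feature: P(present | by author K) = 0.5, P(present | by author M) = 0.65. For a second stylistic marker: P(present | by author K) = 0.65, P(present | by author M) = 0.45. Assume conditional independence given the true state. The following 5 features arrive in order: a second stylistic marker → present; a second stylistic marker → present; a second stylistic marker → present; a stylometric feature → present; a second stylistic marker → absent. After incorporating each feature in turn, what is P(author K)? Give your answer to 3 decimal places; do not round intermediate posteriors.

0.689

After a second stylistic marker='present': P(author K) = 0.65·0.6000 / (0.65·0.6000 + 0.45·0.4000) ≈ 0.6842
After a second stylistic marker='present': P(author K) = 0.65·0.6842 / (0.65·0.6842 + 0.45·0.3158) ≈ 0.7578
After a second stylistic marker='present': P(author K) = 0.65·0.7578 / (0.65·0.7578 + 0.45·0.2422) ≈ 0.8189
After a stylometric feature='present': P(author K) = 0.5·0.8189 / (0.5·0.8189 + 0.65·0.1811) ≈ 0.7767
After a second stylistic marker='absent': P(author K) = 0.35·0.7767 / (0.35·0.7767 + 0.55·0.2233) ≈ 0.6888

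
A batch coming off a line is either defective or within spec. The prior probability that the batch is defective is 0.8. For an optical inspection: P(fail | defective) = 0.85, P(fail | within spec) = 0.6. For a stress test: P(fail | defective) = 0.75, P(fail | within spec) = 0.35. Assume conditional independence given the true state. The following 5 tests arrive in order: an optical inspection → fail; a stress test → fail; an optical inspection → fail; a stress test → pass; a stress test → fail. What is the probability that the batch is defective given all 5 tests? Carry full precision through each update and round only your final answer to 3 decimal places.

0.934

After an optical inspection='fail': P(defective) = 0.85·0.8000 / (0.85·0.8000 + 0.6·0.2000) ≈ 0.8500
After a stress test='fail': P(defective) = 0.75·0.8500 / (0.75·0.8500 + 0.35·0.1500) ≈ 0.9239
After an optical inspection='fail': P(defective) = 0.85·0.9239 / (0.85·0.9239 + 0.6·0.0761) ≈ 0.9451
After a stress test='pass': P(defective) = 0.25·0.9451 / (0.25·0.9451 + 0.65·0.0549) ≈ 0.8687
After a stress test='fail': P(defective) = 0.75·0.8687 / (0.75·0.8687 + 0.35·0.1313) ≈ 0.9341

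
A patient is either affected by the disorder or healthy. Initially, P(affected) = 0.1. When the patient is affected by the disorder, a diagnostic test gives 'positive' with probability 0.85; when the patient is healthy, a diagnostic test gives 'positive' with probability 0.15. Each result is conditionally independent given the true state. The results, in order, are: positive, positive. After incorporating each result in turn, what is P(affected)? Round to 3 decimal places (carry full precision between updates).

After 'positive': P(affected) = 0.85·0.1000 / (0.85·0.1000 + 0.15·0.9000) ≈ 0.3864
After 'positive': P(affected) = 0.85·0.3864 / (0.85·0.3864 + 0.15·0.6136) ≈ 0.7811

0.781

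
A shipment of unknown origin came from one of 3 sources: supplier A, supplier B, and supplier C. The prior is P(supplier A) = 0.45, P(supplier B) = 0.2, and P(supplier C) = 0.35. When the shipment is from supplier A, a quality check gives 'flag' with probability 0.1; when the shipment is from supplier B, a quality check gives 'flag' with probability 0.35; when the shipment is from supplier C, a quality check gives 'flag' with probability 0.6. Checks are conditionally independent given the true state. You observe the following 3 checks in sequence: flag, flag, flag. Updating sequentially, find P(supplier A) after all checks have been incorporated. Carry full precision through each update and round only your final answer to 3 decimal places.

After 'flag': normaliser = 0.1·0.4500 + 0.35·0.2000 + 0.6·0.3500; P(supplier A) ≈ 0.1385, P(supplier B) ≈ 0.2154, P(supplier C) ≈ 0.6462
After 'flag': normaliser = 0.1·0.1385 + 0.35·0.2154 + 0.6·0.6462; P(supplier A) ≈ 0.0290, P(supplier B) ≈ 0.1581, P(supplier C) ≈ 0.8129
After 'flag': normaliser = 0.1·0.0290 + 0.35·0.1581 + 0.6·0.8129; P(supplier A) ≈ 0.0053, P(supplier B) ≈ 0.1013, P(supplier C) ≈ 0.8934

0.005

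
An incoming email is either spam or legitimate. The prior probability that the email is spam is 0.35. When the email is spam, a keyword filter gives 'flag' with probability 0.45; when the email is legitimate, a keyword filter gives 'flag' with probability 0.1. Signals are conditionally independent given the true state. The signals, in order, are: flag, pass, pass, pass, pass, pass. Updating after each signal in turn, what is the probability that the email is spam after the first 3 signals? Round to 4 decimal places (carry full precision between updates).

0.4750

After 'flag': P(spam) = 0.45·0.3500 / (0.45·0.3500 + 0.1·0.6500) ≈ 0.7079
After 'pass': P(spam) = 0.55·0.7079 / (0.55·0.7079 + 0.9·0.2921) ≈ 0.5969
After 'pass': P(spam) = 0.55·0.5969 / (0.55·0.5969 + 0.9·0.4031) ≈ 0.4750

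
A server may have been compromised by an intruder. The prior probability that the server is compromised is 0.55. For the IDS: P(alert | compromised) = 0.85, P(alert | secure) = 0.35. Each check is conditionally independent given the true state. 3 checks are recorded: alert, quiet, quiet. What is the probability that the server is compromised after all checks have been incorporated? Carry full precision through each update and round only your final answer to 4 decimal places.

Apply Bayes' rule sequentially, carrying P(compromised) forward.
After 'alert': P(compromised) = 0.85·0.5500 / (0.85·0.5500 + 0.35·0.4500) ≈ 0.7480
After 'quiet': P(compromised) = 0.15·0.7480 / (0.15·0.7480 + 0.65·0.2520) ≈ 0.4065
After 'quiet': P(compromised) = 0.15·0.4065 / (0.15·0.4065 + 0.65·0.5935) ≈ 0.1365

0.1365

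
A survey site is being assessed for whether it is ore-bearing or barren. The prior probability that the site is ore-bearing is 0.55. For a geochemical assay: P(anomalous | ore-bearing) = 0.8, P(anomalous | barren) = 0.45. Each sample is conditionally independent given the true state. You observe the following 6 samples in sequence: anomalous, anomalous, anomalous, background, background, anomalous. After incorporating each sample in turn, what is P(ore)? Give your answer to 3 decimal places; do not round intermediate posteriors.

After 'anomalous': P(ore) = 0.8·0.5500 / (0.8·0.5500 + 0.45·0.4500) ≈ 0.6848
After 'anomalous': P(ore) = 0.8·0.6848 / (0.8·0.6848 + 0.45·0.3152) ≈ 0.7944
After 'anomalous': P(ore) = 0.8·0.7944 / (0.8·0.7944 + 0.45·0.2056) ≈ 0.8729
After 'background': P(ore) = 0.2·0.8729 / (0.2·0.8729 + 0.55·0.1271) ≈ 0.7141
After 'background': P(ore) = 0.2·0.7141 / (0.2·0.7141 + 0.55·0.2859) ≈ 0.4759
After 'anomalous': P(ore) = 0.8·0.4759 / (0.8·0.4759 + 0.45·0.5241) ≈ 0.6175

0.617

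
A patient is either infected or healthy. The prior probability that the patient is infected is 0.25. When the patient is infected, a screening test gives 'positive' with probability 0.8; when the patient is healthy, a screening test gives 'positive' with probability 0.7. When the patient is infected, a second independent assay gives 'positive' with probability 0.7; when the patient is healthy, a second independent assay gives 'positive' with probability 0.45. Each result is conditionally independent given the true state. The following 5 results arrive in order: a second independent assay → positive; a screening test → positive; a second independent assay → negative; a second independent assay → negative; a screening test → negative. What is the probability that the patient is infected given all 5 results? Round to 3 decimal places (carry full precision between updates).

After a second independent assay='positive': P(infected) = 0.7·0.2500 / (0.7·0.2500 + 0.45·0.7500) ≈ 0.3415
After a screening test='positive': P(infected) = 0.8·0.3415 / (0.8·0.3415 + 0.7·0.6585) ≈ 0.3721
After a second independent assay='negative': P(infected) = 0.3·0.3721 / (0.3·0.3721 + 0.55·0.6279) ≈ 0.2443
After a second independent assay='negative': P(infected) = 0.3·0.2443 / (0.3·0.2443 + 0.55·0.7557) ≈ 0.1499
After a screening test='negative': P(infected) = 0.2·0.1499 / (0.2·0.1499 + 0.3·0.8501) ≈ 0.1052

0.105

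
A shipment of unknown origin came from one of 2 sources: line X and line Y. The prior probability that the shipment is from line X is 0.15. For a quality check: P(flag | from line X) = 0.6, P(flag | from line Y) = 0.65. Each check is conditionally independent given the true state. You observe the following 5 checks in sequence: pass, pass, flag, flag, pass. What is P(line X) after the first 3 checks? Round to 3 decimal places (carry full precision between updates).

0.175

After 'pass': P(line X) = 0.4·0.1500 / (0.4·0.1500 + 0.35·0.8500) ≈ 0.1678
After 'pass': P(line X) = 0.4·0.1678 / (0.4·0.1678 + 0.35·0.8322) ≈ 0.1873
After 'flag': P(line X) = 0.6·0.1873 / (0.6·0.1873 + 0.65·0.8127) ≈ 0.1754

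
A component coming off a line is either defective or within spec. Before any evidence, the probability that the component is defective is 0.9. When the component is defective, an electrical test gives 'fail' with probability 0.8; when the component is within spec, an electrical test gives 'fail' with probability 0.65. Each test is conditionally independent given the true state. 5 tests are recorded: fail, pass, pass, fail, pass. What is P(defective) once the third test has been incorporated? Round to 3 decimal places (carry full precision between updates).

0.783

Apply Bayes' rule sequentially, carrying P(defective) forward.
After 'fail': P(defective) = 0.8·0.9000 / (0.8·0.9000 + 0.65·0.1000) ≈ 0.9172
After 'pass': P(defective) = 0.2·0.9172 / (0.2·0.9172 + 0.35·0.0828) ≈ 0.8636
After 'pass': P(defective) = 0.2·0.8636 / (0.2·0.8636 + 0.35·0.1364) ≈ 0.7834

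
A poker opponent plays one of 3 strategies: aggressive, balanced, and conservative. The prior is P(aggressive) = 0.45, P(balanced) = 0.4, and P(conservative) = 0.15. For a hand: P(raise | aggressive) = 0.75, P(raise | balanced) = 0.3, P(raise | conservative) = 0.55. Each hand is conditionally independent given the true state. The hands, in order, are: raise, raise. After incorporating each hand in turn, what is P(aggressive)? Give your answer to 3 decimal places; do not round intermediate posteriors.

0.757

After 'raise': normaliser = 0.75·0.4500 + 0.3·0.4000 + 0.55·0.1500; P(aggressive) ≈ 0.6250, P(balanced) ≈ 0.2222, P(conservative) ≈ 0.1528
After 'raise': normaliser = 0.75·0.6250 + 0.3·0.2222 + 0.55·0.1528; P(aggressive) ≈ 0.7567, P(balanced) ≈ 0.1076, P(conservative) ≈ 0.1357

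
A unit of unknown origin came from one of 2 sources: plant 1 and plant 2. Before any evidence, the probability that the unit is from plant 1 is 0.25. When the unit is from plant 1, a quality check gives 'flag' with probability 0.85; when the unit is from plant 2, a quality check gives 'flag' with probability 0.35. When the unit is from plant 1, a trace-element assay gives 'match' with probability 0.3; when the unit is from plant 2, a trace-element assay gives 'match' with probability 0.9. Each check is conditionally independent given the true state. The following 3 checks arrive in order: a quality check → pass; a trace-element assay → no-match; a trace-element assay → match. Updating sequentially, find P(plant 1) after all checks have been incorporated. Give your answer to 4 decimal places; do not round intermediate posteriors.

After a quality check='pass': P(plant 1) = 0.15·0.2500 / (0.15·0.2500 + 0.65·0.7500) ≈ 0.0714
After a trace-element assay='no-match': P(plant 1) = 0.7·0.0714 / (0.7·0.0714 + 0.1·0.9286) ≈ 0.3500
After a trace-element assay='match': P(plant 1) = 0.3·0.3500 / (0.3·0.3500 + 0.9·0.6500) ≈ 0.1522

0.1522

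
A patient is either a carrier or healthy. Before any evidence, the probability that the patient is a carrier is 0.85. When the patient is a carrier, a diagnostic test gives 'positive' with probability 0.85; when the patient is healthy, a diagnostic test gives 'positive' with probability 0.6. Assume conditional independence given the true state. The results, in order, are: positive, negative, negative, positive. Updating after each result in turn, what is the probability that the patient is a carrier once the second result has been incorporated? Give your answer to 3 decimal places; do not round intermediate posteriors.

After 'positive': P(carrier) = 0.85·0.8500 / (0.85·0.8500 + 0.6·0.1500) ≈ 0.8892
After 'negative': P(carrier) = 0.15·0.8892 / (0.15·0.8892 + 0.4·0.1108) ≈ 0.7506

0.751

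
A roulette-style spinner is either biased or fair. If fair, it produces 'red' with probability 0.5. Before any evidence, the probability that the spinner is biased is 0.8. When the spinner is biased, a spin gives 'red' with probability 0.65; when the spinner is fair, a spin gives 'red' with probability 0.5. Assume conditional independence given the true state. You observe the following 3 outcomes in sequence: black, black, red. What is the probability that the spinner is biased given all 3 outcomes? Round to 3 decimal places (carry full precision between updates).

0.718

After 'black': P(biased) = 0.35·0.8000 / (0.35·0.8000 + 0.5·0.2000) ≈ 0.7368
After 'black': P(biased) = 0.35·0.7368 / (0.35·0.7368 + 0.5·0.2632) ≈ 0.6622
After 'red': P(biased) = 0.65·0.6622 / (0.65·0.6622 + 0.5·0.3378) ≈ 0.7182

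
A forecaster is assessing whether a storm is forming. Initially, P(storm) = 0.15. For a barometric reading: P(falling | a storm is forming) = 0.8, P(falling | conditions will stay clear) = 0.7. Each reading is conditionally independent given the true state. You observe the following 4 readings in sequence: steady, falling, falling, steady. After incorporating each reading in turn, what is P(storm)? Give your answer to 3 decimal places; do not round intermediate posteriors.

After 'steady': P(storm) = 0.2·0.1500 / (0.2·0.1500 + 0.3·0.8500) ≈ 0.1053
After 'falling': P(storm) = 0.8·0.1053 / (0.8·0.1053 + 0.7·0.8947) ≈ 0.1185
After 'falling': P(storm) = 0.8·0.1185 / (0.8·0.1185 + 0.7·0.8815) ≈ 0.1332
After 'steady': P(storm) = 0.2·0.1332 / (0.2·0.1332 + 0.3·0.8668) ≈ 0.0929

0.093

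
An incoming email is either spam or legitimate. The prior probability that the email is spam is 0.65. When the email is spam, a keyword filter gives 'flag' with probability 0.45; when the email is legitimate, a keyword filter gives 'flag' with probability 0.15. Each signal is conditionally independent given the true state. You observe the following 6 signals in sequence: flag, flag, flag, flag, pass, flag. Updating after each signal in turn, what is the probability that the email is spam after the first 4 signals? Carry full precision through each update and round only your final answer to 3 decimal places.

After 'flag': P(spam) = 0.45·0.6500 / (0.45·0.6500 + 0.15·0.3500) ≈ 0.8478
After 'flag': P(spam) = 0.45·0.8478 / (0.45·0.8478 + 0.15·0.1522) ≈ 0.9435
After 'flag': P(spam) = 0.45·0.9435 / (0.45·0.9435 + 0.15·0.0565) ≈ 0.9804
After 'flag': P(spam) = 0.45·0.9804 / (0.45·0.9804 + 0.15·0.0196) ≈ 0.9934

0.993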